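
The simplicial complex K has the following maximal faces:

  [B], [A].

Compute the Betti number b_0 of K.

b_0 = 2.

Order the vertices as A < B. Listing each simplex with vertices in this order, K has dimension 0 with simplices:

  0-simplices (2): A, B

so the chain groups are C_0 ≅ Z^2.

From H_k ≅ ker(∂_k) / im(∂_{k+1}) we obtain:

  H_0: rank C_0 − rank ∂_1 = 2 − 0 = 2, and there is no ∂_1, so H_0 = Z^2.

Hence the Betti numbers are b_0 = 2.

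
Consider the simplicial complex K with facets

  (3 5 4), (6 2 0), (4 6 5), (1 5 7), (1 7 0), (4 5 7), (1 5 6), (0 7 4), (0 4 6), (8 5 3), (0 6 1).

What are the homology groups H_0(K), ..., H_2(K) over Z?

Fix the vertex order 0 < 1 < 2 < 3 < 4 < 5 < 6 < 7 < 8 and write every simplex with vertices in increasing order. Then dim K = 2 and the simplices of K are:

  0-simplices (9): [0], [1], [2], [3], [4], [5], [6], [7], [8]
  1-simplices (18): [0,1], [0,2], [0,4], [0,6], [0,7], [1,5], [1,6], [1,7], [2,6], [3,4], [3,5], [3,8], [4,5], [4,6], [4,7], [5,6], [5,7], [5,8]
  2-simplices (11): [0,1,6], [0,1,7], [0,2,6], [0,4,6], [0,4,7], [1,5,6], [1,5,7], [3,4,5], [3,5,8], [4,5,6], [4,5,7]

giving chain groups C_0 ≅ Z^9, C_1 ≅ Z^18, C_2 ≅ Z^11.

∂_1: C_1 → C_0 is given by ∂[p,q] = [q] − [p].
As a 9×18 matrix over Z this has rank 8, with invariant factors (1,1,1,1,1,1,1,1).

Boundary ∂_2: C_2 → C_1 acts by ∂[p,q,r] = [q,r] − [p,r] + [p,q]. For instance
  ∂[0,1,7] = [1,7] − [0,7] + [0,1],
  ∂[0,2,6] = [2,6] − [0,6] + [0,2].
The 18×11 boundary matrix has rank 10 and Smith normal form diag(1,1,1,1,1,1,1,1,1,1).

From H_k ≅ ker(∂_k) / im(∂_{k+1}) we obtain:

  H_0: rank C_0 − rank ∂_1 = 9 − 8 = 1, and the invariant factors of ∂_1 are all 1, so H_0 = Z.
  H_1: rank ker ∂_1 − rank ∂_2 = (18 − 8) − 10 = 0, and the invariant factors of ∂_2 are all 1, so H_1 = 0.
  H_2: rank ker ∂_2 − rank ∂_3 = (11 − 10) − 0 = 1, and there is no ∂_3, so H_2 = Z.

H_0 = Z,  H_1 = 0,  H_2 = Z.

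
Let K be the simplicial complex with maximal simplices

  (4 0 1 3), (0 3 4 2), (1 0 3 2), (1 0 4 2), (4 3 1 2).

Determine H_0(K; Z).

H_0 = Z.

Order the vertices as 0 < 1 < 2 < 3 < 4. Listing each simplex with vertices in this order, K has dimension 3 with simplices:

  0-simplices (5): [0], [1], [2], [3], [4]
  1-simplices (10): [0,1], [0,2], [0,3], [0,4], [1,2], [1,3], [1,4], [2,3], [2,4], [3,4]
  2-simplices (10): [0,1,2], [0,1,3], [0,1,4], [0,2,3], [0,2,4], [0,3,4], [1,2,3], [1,2,4], [1,3,4], [2,3,4]
  3-simplices (5): [0,1,2,3], [0,1,2,4], [0,1,3,4], [0,2,3,4], [1,2,3,4]

Hence C_0 ≅ Z^5, C_1 ≅ Z^10, C_2 ≅ Z^10, C_3 ≅ Z^5.

Boundary ∂_1: C_1 → C_0 sends each edge [p,q] (with p < q) to q − p. For instance
  ∂[0,1] = [1] − [0].
The resulting 5×10 matrix has rank 4, and its Smith normal form has invariant factors (1,1,1,1).

∂_2: C_2 → C_1 acts by ∂[p,q,r] = [q,r] − [p,r] + [p,q]. For instance
  ∂[0,1,2] = [1,2] − [0,2] + [0,1],
  ∂[2,3,4] = [3,4] − [2,4] + [2,3].
The 10×10 boundary matrix has rank 6 and Smith normal form diag(1,1,1,1,1,1).

The boundary map ∂_3: C_3 → C_2 sends each 3-simplex σ to the alternating sum Σ_i (−1)^i (σ with its i-th vertex removed). For instance
  ∂[0,1,3,4] = [1,3,4] − [0,3,4] + [0,1,4] − [0,1,3],
  ∂[0,2,3,4] = [2,3,4] − [0,3,4] + [0,2,4] − [0,2,3].
The resulting 10×5 matrix has rank 4, and its Smith normal form has invariant factors (1,1,1,1).

Now H_k = ker ∂_k / im ∂_{k+1}, so:

  H_0: rank C_0 − rank ∂_1 = 5 − 4 = 1, and the invariant factors of ∂_1 are all 1, so H_0 ≅ Z.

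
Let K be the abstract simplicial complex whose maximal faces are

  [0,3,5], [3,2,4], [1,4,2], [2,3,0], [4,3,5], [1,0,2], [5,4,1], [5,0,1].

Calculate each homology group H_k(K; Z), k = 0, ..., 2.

H_0 ≅ Z,  H_1 = 0,  H_2 ≅ Z.

We work with the vertex ordering 0 < 1 < 2 < 3 < 4 < 5. The simplices of K, each written with vertices in increasing order, are:

  0-simplices (6): [0], [1], [2], [3], [4], [5]
  1-simplices (12): [0,1], [0,2], [0,3], [0,5], [1,2], [1,4], [1,5], [2,3], [2,4], [3,4], [3,5], [4,5]
  2-simplices (8): [0,1,2], [0,1,5], [0,2,3], [0,3,5], [1,2,4], [1,4,5], [2,3,4], [3,4,5]

giving chain groups C_0 ≅ Z^6, C_1 ≅ Z^12, C_2 ≅ Z^8.

Boundary ∂_1: C_1 → C_0 maps an edge to its endpoints' difference, ∂[p,q] = q − p. For instance
  ∂[1,2] = [2] − [1].
As a 6×12 matrix over Z this has rank 5, with invariant factors (1,1,1,1,1).

The boundary map ∂_2: C_2 → C_1 maps a triangle to the signed sum of its edges. For instance
  ∂[3,4,5] = [4,5] − [3,5] + [3,4],
  ∂[0,1,2] = [1,2] − [0,2] + [0,1].
The resulting 12×8 matrix has rank 7, and its Smith normal form has invariant factors (1,1,1,1,1,1,1).

Reading off H_k = ker ∂_k / im ∂_{k+1}:

  H_0: rank C_0 − rank ∂_1 = 6 − 5 = 1, and the invariant factors of ∂_1 are all 1, so H_0 ≅ Z.
  H_1: rank ker ∂_1 − rank ∂_2 = (12 − 5) − 7 = 0, and the invariant factors of ∂_2 are all 1, so H_1 ≅ 0.
  H_2: rank ker ∂_2 − rank ∂_3 = (8 − 7) − 0 = 1, and there is no ∂_3, so H_2 ≅ Z.

(K is a triangulation of the 2-sphere S^2.)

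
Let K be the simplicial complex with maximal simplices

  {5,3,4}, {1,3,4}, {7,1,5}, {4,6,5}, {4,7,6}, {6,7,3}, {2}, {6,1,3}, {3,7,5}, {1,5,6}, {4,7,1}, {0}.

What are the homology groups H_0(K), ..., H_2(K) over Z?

We work with the vertex ordering 0 < 1 < 2 < 3 < 4 < 5 < 6 < 7. The simplices of K, each written with vertices in increasing order, are:

  0-simplices (8): [0], [1], [2], [3], [4], [5], [6], [7]
  1-simplices (15): [1,3], [1,4], [1,5], [1,6], [1,7], [3,4], [3,5], [3,6], [3,7], [4,5], [4,6], [4,7], [5,6], [5,7], [6,7]
  2-simplices (10): [1,3,4], [1,3,6], [1,4,7], [1,5,6], [1,5,7], [3,4,5], [3,5,7], [3,6,7], [4,5,6], [4,6,7]

Hence C_0 ≅ Z^8, C_1 ≅ Z^15, C_2 ≅ Z^10.

∂_1: C_1 → C_0 is given by ∂[p,q] = [q] − [p].
The 8×15 boundary matrix has rank 5 and Smith normal form diag(1,1,1,1,1).

The boundary map ∂_2: C_2 → C_1 acts by ∂[p,q,r] = [q,r] − [p,r] + [p,q]. For instance
  ∂[3,6,7] = [6,7] − [3,7] + [3,6],
  ∂[3,5,7] = [5,7] − [3,7] + [3,5].
As a 15×10 matrix over Z this has rank 10, with invariant factors (1,1,1,1,1,1,1,1,1,2).

From H_k ≅ ker(∂_k) / im(∂_{k+1}) we obtain:

  H_0: rank C_0 − rank ∂_1 = 8 − 5 = 3, and the invariant factors of ∂_1 are all 1, so H_0 ≅ Z^3.
  H_1: rank ker ∂_1 − rank ∂_2 = (15 − 5) − 10 = 0, and ∂_2 has invariant factor 2 > 1, so H_1 ≅ Z/2.
  H_2: rank ker ∂_2 − rank ∂_3 = (10 − 10) − 0 = 0, and there is no ∂_3, so H_2 ≅ 0.

(K is a triangulation of the disjoint union of a set of 2 points and the real projective plane RP^2.)

H_0 ≅ Z^3,  H_1 ≅ Z/2,  H_2 = 0.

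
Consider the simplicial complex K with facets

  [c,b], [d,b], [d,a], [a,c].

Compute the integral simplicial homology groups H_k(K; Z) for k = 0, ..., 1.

H_0 = Z,  H_1 = Z.

K has 4 vertices, 4 edges.
rank ∂_0 = 0, rank ∂_1 = 3 ⇒ b_0 = 4 − 0 − 3 = 1; all invariant factors of ∂_1 are 1 so no torsion. So H_0 ≅ Z.
rank ∂_1 = 3, rank ∂_2 = 0 ⇒ b_1 = 4 − 3 − 0 = 1. So H_1 ≅ Z.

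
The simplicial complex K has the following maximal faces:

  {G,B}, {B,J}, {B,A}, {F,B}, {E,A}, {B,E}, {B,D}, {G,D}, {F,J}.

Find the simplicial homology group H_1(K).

Take the total order A < B < D < E < F < G < J on the vertex set. Then K (dimension 1) consists of the simplices:

  0-simplices (7): A, B, D, E, F, G, J
  1-simplices (9): AB, AE, BD, BE, BF, BG, BJ, DG, FJ

so the chain groups are C_0 ≅ Z^7, C_1 ≅ Z^9.

The boundary map ∂_1: C_1 → C_0 maps an edge to its endpoints' difference, ∂[p,q] = q − p.
As a 7×9 matrix over Z this has rank 6, with invariant factors (1,1,1,1,1,1).

Now H_k = ker ∂_k / im ∂_{k+1}, so:

  H_1: rank ker ∂_1 − rank ∂_2 = (9 − 6) − 0 = 3, and there is no ∂_2, so H_1 ≅ Z^3.

(K is a triangulation of a wedge of 3 circles.)

H_1 = Z^3.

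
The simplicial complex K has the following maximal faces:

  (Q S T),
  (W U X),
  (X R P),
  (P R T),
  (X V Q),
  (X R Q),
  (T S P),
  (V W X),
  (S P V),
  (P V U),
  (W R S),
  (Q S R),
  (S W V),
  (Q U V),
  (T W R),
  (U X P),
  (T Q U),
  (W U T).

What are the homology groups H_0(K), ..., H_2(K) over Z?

K has 9 vertices, 27 edges, 18 triangles.
rank ∂_0 = 0, rank ∂_1 = 8 ⇒ b_0 = 9 − 0 − 8 = 1; all invariant factors of ∂_1 are 1 so no torsion. So H_0 = Z.
rank ∂_1 = 8, rank ∂_2 = 18 ⇒ b_1 = 27 − 8 − 18 = 1; ∂_2 has invariant factor(s) [2] giving torsion. So H_1 = Z ⊕ Z/2.
rank ∂_2 = 18, rank ∂_3 = 0 ⇒ b_2 = 18 − 18 − 0 = 0. So H_2 = 0.

H_0 = Z,  H_1 = Z ⊕ Z/2,  H_2 = 0.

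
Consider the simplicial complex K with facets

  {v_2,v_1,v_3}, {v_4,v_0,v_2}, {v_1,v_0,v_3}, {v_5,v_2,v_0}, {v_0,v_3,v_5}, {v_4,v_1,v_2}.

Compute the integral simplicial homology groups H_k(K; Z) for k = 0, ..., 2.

We work with the vertex ordering v_0 < v_1 < v_2 < v_3 < v_4 < v_5. The simplices of K, each written with vertices in increasing order, are:

  0-simplices (6): [v_0], [v_1], [v_2], [v_3], [v_4], [v_5]
  1-simplices (12): [v_0,v_1], [v_0,v_2], [v_0,v_3], [v_0,v_4], [v_0,v_5], [v_1,v_2], [v_1,v_3], [v_1,v_4], [v_2,v_3], [v_2,v_4], [v_2,v_5], [v_3,v_5]
  2-simplices (6): [v_0,v_1,v_3], [v_0,v_2,v_4], [v_0,v_2,v_5], [v_0,v_3,v_5], [v_1,v_2,v_3], [v_1,v_2,v_4]

so the chain groups are C_0 ≅ Z^6, C_1 ≅ Z^12, C_2 ≅ Z^6.

Boundary ∂_1: C_1 → C_0 sends each edge [p,q] (with p < q) to q − p. For instance
  ∂[v_2,v_3] = [v_3] − [v_2].
The resulting 6×12 matrix has rank 5, and its Smith normal form has invariant factors (1,1,1,1,1).

∂_2: C_2 → C_1 acts by ∂[p,q,r] = [q,r] − [p,r] + [p,q]. For instance
  ∂[v_1,v_2,v_3] = [v_2,v_3] − [v_1,v_3] + [v_1,v_2],
  ∂[v_1,v_2,v_4] = [v_2,v_4] − [v_1,v_4] + [v_1,v_2].
The 12×6 boundary matrix has rank 6 and Smith normal form diag(1,1,1,1,1,1).

Now H_k = ker ∂_k / im ∂_{k+1}, so:

  H_0: rank C_0 − rank ∂_1 = 6 − 5 = 1, and the invariant factors of ∂_1 are all 1, so H_0 ≅ Z.
  H_1: rank ker ∂_1 − rank ∂_2 = (12 − 5) − 6 = 1, and the invariant factors of ∂_2 are all 1, so H_1 ≅ Z.
  H_2: rank ker ∂_2 − rank ∂_3 = (6 − 6) − 0 = 0, and there is no ∂_3, so H_2 ≅ 0.

As a check, the Euler characteristic is 6 − 12 + 6 = 0, which agrees with 1 − 1 + 0 = 0.
(K is a triangulation of the cylinder S^1 x I.)

H_0 ≅ Z,  H_1 ≅ Z,  H_2 = 0.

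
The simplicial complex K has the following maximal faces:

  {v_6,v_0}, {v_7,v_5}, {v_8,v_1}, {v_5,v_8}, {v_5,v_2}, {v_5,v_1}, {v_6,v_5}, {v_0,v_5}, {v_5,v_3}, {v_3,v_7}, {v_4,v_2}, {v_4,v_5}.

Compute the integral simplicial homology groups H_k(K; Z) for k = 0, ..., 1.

H_0 ≅ Z,  H_1 ≅ Z^4.

Fix the vertex order v_0 < v_1 < v_2 < v_3 < v_4 < v_5 < v_6 < v_7 < v_8 and write every simplex with vertices in increasing order. Then dim K = 1 and the simplices of K are:

  0-simplices (9): [v_0], [v_1], [v_2], [v_3], [v_4], [v_5], [v_6], [v_7], [v_8]
  1-simplices (12): [v_0,v_5], [v_0,v_6], [v_1,v_5], [v_1,v_8], [v_2,v_4], [v_2,v_5], [v_3,v_5], [v_3,v_7], [v_4,v_5], [v_5,v_6], [v_5,v_7], [v_5,v_8]

giving chain groups C_0 ≅ Z^9, C_1 ≅ Z^12.

The boundary map ∂_1: C_1 → C_0 sends each edge [p,q] (with p < q) to q − p. For instance
  ∂[v_2,v_5] = [v_5] − [v_2].
As a 9×12 matrix over Z this has rank 8, with invariant factors (1,1,1,1,1,1,1,1).

Reading off H_k = ker ∂_k / im ∂_{k+1}:

  H_0: rank C_0 − rank ∂_1 = 9 − 8 = 1, and the invariant factors of ∂_1 are all 1, so H_0 = Z.
  H_1: rank ker ∂_1 − rank ∂_2 = (12 − 8) − 0 = 4, and there is no ∂_2, so H_1 = Z^4.

(K is a triangulation of a wedge of 4 circles.)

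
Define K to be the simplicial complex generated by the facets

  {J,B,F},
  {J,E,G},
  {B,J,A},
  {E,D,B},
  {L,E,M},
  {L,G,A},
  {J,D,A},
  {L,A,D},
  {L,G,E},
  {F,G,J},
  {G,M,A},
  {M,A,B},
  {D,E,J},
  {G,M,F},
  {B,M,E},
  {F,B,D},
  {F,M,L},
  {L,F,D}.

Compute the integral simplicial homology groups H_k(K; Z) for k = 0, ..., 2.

H_0 = Z,  H_1 = Z ⊕ Z/2,  H_2 = 0.

Order the vertices as A < B < D < E < F < G < J < L < M. Listing each simplex with vertices in this order, K has dimension 2 with simplices:

  0-simplices (9): A, B, D, E, F, G, J, L, M
  1-simplices (27): AB, AD, AG, AJ, AL, AM, BD, BE, BF, BJ, BM, DE, DF, DJ, DL, EG, EJ, EL, EM, FG, FJ, FL, FM, GJ, GL, GM, LM
  2-simplices (18): ABJ, ABM, ADJ, ADL, AGL, AGM, BDE, BDF, BEM, BFJ, DEJ, DFL, EGJ, EGL, ELM, FGJ, FGM, FLM

giving chain groups C_0 ≅ Z^9, C_1 ≅ Z^27, C_2 ≅ Z^18.

The boundary map ∂_1: C_1 → C_0 sends each edge [p,q] (with p < q) to q − p.
As a 9×27 matrix over Z this has rank 8, with invariant factors (1,1,1,1,1,1,1,1).

∂_2: C_2 → C_1 maps a triangle to the signed sum of its edges. For instance
  ∂FGM = GM − FM + FG,
  ∂ELM = LM − EM + EL.
The resulting 27×18 matrix has rank 18, and its Smith normal form has invariant factors (1,1,1,1,1,1,1,1,1,1,1,1,1,1,1,1,1,2).

Reading off H_k = ker ∂_k / im ∂_{k+1}:

  H_0: rank C_0 − rank ∂_1 = 9 − 8 = 1, and the invariant factors of ∂_1 are all 1, so H_0 = Z.
  H_1: rank ker ∂_1 − rank ∂_2 = (27 − 8) − 18 = 1, and ∂_2 has invariant factor 2 > 1, so H_1 = Z ⊕ Z/2.
  H_2: rank ker ∂_2 − rank ∂_3 = (18 − 18) − 0 = 0, and there is no ∂_3, so H_2 = 0.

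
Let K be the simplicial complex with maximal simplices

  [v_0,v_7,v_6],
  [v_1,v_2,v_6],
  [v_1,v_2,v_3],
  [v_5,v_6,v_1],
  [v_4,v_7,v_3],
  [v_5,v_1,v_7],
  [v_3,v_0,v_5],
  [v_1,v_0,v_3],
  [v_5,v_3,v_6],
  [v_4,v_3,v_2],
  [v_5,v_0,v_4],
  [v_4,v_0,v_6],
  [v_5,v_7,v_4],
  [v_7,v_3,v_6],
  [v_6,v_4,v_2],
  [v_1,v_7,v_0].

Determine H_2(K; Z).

Order the vertices as v_0 < v_1 < v_2 < v_3 < v_4 < v_5 < v_6 < v_7. Listing each simplex with vertices in this order, K has dimension 2 with simplices:

  0-simplices (8): [v_0], [v_1], [v_2], [v_3], [v_4], [v_5], [v_6], [v_7]
  1-simplices (24): (24 of them)
  2-simplices (16): (16 of them)

so the chain groups are C_0 ≅ Z^8, C_1 ≅ Z^24, C_2 ≅ Z^16.

∂_1: C_1 → C_0 sends each edge [p,q] (with p < q) to q − p.
This gives a 8×24 integer matrix of rank 7; reducing to Smith normal form yields diagonal entries (1,1,1,1,1,1,1).

∂_2: C_2 → C_1 maps a triangle to the signed sum of its edges. For instance
  ∂[v_0,v_6,v_7] = [v_6,v_7] − [v_0,v_7] + [v_0,v_6],
  ∂[v_0,v_1,v_7] = [v_1,v_7] − [v_0,v_7] + [v_0,v_1].
The 24×16 boundary matrix has rank 15 and Smith normal form diag(1,1,1,1,1,1,1,1,1,1,1,1,1,1,1).

From H_k ≅ ker(∂_k) / im(∂_{k+1}) we obtain:

  H_2: rank ker ∂_2 − rank ∂_3 = (16 − 15) − 0 = 1, and there is no ∂_3, so H_2 ≅ Z.

H_2 ≅ Z.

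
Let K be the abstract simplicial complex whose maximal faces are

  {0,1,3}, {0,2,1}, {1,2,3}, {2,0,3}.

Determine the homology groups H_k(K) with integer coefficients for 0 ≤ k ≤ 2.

H_0 = Z,  H_1 = 0,  H_2 = Z.

Take the total order 0 < 1 < 2 < 3 on the vertex set. Then K (dimension 2) consists of the simplices:

  0-simplices (4): [0], [1], [2], [3]
  1-simplices (6): [0,1], [0,2], [0,3], [1,2], [1,3], [2,3]
  2-simplices (4): [0,1,2], [0,1,3], [0,2,3], [1,2,3]

so the chain groups are C_0 ≅ Z^4, C_1 ≅ Z^6, C_2 ≅ Z^4.

∂_1: C_1 → C_0 is given by ∂[p,q] = [q] − [p]. For instance
  ∂[2,3] = [3] − [2].
The 4×6 boundary matrix has rank 3 and Smith normal form diag(1,1,1).

∂_2: C_2 → C_1 sends each 2-simplex [p,q,r] to [q,r] − [p,r] + [p,q]. For instance
  ∂[1,2,3] = [2,3] − [1,3] + [1,2],
  ∂[0,1,3] = [1,3] − [0,3] + [0,1].
The 6×4 boundary matrix has rank 3 and Smith normal form diag(1,1,1).

Reading off H_k = ker ∂_k / im ∂_{k+1}:

  H_0: rank C_0 − rank ∂_1 = 4 − 3 = 1, and the invariant factors of ∂_1 are all 1, so H_0 = Z.
  H_1: rank ker ∂_1 − rank ∂_2 = (6 − 3) − 3 = 0, and the invariant factors of ∂_2 are all 1, so H_1 = 0.
  H_2: rank ker ∂_2 − rank ∂_3 = (4 − 3) − 0 = 1, and there is no ∂_3, so H_2 = Z.

(K is a triangulation of the 2-sphere S^2.)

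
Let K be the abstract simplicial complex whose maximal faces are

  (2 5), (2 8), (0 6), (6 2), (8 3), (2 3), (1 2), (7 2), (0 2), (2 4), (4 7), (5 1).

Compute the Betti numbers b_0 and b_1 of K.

We work with the vertex ordering 0 < 1 < 2 < 3 < 4 < 5 < 6 < 7 < 8. The simplices of K, each written with vertices in increasing order, are:

  0-simplices (9): [0], [1], [2], [3], [4], [5], [6], [7], [8]
  1-simplices (12): [0,2], [0,6], [1,2], [1,5], [2,3], [2,4], [2,5], [2,6], [2,7], [2,8], [3,8], [4,7]

Hence C_0 ≅ Z^9, C_1 ≅ Z^12.

Boundary ∂_1: C_1 → C_0 sends each edge [p,q] (with p < q) to q − p. For instance
  ∂[1,5] = [5] − [1].
The 9×12 boundary matrix has rank 8 and Smith normal form diag(1,1,1,1,1,1,1,1).

Reading off H_k = ker ∂_k / im ∂_{k+1}:

  H_0: rank C_0 − rank ∂_1 = 9 − 8 = 1, and the invariant factors of ∂_1 are all 1, so H_0 = Z.
  H_1: rank ker ∂_1 − rank ∂_2 = (12 − 8) − 0 = 4, and there is no ∂_2, so H_1 = Z^4.

As a check, the Euler characteristic is 9 − 12 = -3, which agrees with 1 − 4 = -3.

Hence the Betti numbers are b_0 = 1, b_1 = 4.

b_0 = 1, b_1 = 4.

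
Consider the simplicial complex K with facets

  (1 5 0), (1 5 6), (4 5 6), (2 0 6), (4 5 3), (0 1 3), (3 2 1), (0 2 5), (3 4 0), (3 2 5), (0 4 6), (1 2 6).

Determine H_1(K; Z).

H_1 ≅ Z/2.

Fix the vertex order 0 < 1 < 2 < 3 < 4 < 5 < 6 and write every simplex with vertices in increasing order. Then dim K = 2 and the simplices of K are:

  0-simplices (7): [0], [1], [2], [3], [4], [5], [6]
  1-simplices (18): [0,1], [0,2], [0,3], [0,4], [0,5], [0,6], [1,2], [1,3], [1,5], [1,6], [2,3], [2,5], [2,6], [3,4], [3,5], [4,5], [4,6], [5,6]
  2-simplices (12): [0,1,3], [0,1,5], [0,2,5], [0,2,6], [0,3,4], [0,4,6], [1,2,3], [1,2,6], [1,5,6], [2,3,5], [3,4,5], [4,5,6]

so the chain groups are C_0 ≅ Z^7, C_1 ≅ Z^18, C_2 ≅ Z^12.

∂_1: C_1 → C_0 sends each edge [p,q] (with p < q) to q − p.
As a 7×18 matrix over Z this has rank 6, with invariant factors (1,1,1,1,1,1).

∂_2: C_2 → C_1 sends each 2-simplex [p,q,r] to [q,r] − [p,r] + [p,q]. For instance
  ∂[1,2,6] = [2,6] − [1,6] + [1,2],
  ∂[1,2,3] = [2,3] − [1,3] + [1,2].
As a 18×12 matrix over Z this has rank 12, with invariant factors (1,1,1,1,1,1,1,1,1,1,1,2).

Now H_k = ker ∂_k / im ∂_{k+1}, so:

  H_1: rank ker ∂_1 − rank ∂_2 = (18 − 6) − 12 = 0, and ∂_2 has invariant factor 2 > 1, so H_1 = Z/2.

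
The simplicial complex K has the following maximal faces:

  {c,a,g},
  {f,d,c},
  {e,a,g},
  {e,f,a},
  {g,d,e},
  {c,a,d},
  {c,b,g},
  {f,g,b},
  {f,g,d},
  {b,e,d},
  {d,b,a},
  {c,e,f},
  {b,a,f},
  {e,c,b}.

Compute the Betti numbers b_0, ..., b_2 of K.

b_0 = 1, b_1 = 2, b_2 = 1.

Take the total order a < b < c < d < e < f < g on the vertex set. Then K (dimension 2) consists of the simplices:

  0-simplices (7): a, b, c, d, e, f, g
  1-simplices (21): ab, ac, ad, ae, af, ag, bc, bd, be, bf, bg, cd, ce, cf, cg, de, df, dg, ef, eg, fg
  2-simplices (14): abd, abf, acd, acg, aef, aeg, bce, bcg, bde, bfg, cdf, cef, deg, dfg

so the chain groups are C_0 ≅ Z^7, C_1 ≅ Z^21, C_2 ≅ Z^14.

The boundary map ∂_1: C_1 → C_0 is given by ∂[p,q] = [q] − [p]. For instance
  ∂cf = f − c.
As a 7×21 matrix over Z this has rank 6, with invariant factors (1,1,1,1,1,1).

∂_2: C_2 → C_1 acts by ∂[p,q,r] = [q,r] − [p,r] + [p,q]. For instance
  ∂acd = cd − ad + ac,
  ∂bcg = cg − bg + bc.
The 21×14 boundary matrix has rank 13 and Smith normal form diag(1,1,1,1,1,1,1,1,1,1,1,1,1).

Now H_k = ker ∂_k / im ∂_{k+1}, so:

  H_0: rank C_0 − rank ∂_1 = 7 − 6 = 1, and the invariant factors of ∂_1 are all 1, so H_0 = Z.
  H_1: rank ker ∂_1 − rank ∂_2 = (21 − 6) − 13 = 2, and the invariant factors of ∂_2 are all 1, so H_1 = Z^2.
  H_2: rank ker ∂_2 − rank ∂_3 = (14 − 13) − 0 = 1, and there is no ∂_3, so H_2 = Z.

As a check, the Euler characteristic is 7 − 21 + 14 = 0, which agrees with 1 − 2 + 1 = 0.
(K is a triangulation of the torus T^2.)

Hence the Betti numbers are b_0 = 1, b_1 = 2, b_2 = 1.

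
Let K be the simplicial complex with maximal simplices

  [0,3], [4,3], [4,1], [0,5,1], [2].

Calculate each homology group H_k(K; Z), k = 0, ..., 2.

Take the total order 0 < 1 < 2 < 3 < 4 < 5 on the vertex set. Then K (dimension 2) consists of the simplices:

  0-simplices (6): [0], [1], [2], [3], [4], [5]
  1-simplices (6): [0,1], [0,3], [0,5], [1,4], [1,5], [3,4]
  2-simplices (1): [0,1,5]

Hence C_0 ≅ Z^6, C_1 ≅ Z^6, C_2 ≅ Z^1.

Boundary ∂_1: C_1 → C_0 is given by ∂[p,q] = [q] − [p].
This gives a 6×6 integer matrix of rank 4; reducing to Smith normal form yields diagonal entries (1,1,1,1).

Boundary ∂_2: C_2 → C_1 acts by ∂[p,q,r] = [q,r] − [p,r] + [p,q]. For instance
  ∂[0,1,5] = [1,5] − [0,5] + [0,1].
The 6×1 boundary matrix has rank 1 and Smith normal form diag(1).

Reading off H_k = ker ∂_k / im ∂_{k+1}:

  H_0: rank C_0 − rank ∂_1 = 6 − 4 = 2, and the invariant factors of ∂_1 are all 1, so H_0 ≅ Z^2.
  H_1: rank ker ∂_1 − rank ∂_2 = (6 − 4) − 1 = 1, and the invariant factors of ∂_2 are all 1, so H_1 ≅ Z.
  H_2: rank ker ∂_2 − rank ∂_3 = (1 − 1) − 0 = 0, and there is no ∂_3, so H_2 ≅ 0.

H_0 ≅ Z^2,  H_1 ≅ Z,  H_2 = 0.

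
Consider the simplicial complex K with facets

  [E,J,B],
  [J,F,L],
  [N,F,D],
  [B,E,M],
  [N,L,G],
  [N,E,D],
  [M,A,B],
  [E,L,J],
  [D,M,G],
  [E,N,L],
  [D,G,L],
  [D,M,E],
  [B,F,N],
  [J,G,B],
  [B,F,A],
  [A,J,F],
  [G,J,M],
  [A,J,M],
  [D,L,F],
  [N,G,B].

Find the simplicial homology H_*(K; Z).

We work with the vertex ordering A < B < D < E < F < G < J < L < M < N. The simplices of K, each written with vertices in increasing order, are:

  0-simplices (10): A, B, D, E, F, G, J, L, M, N
  1-simplices (30): AB, AF, AJ, AM, BE, BF, BG, BJ, BM, BN, DE, DF, DG, DL, DM, DN, EJ, EL, EM, EN, FJ, FL, FN, GJ, GL, GM, GN, JL, JM, LN
  2-simplices (20): ABF, ABM, AFJ, AJM, BEJ, BEM, BFN, BGJ, BGN, DEM, DEN, DFL, DFN, DGL, DGM, EJL, ELN, FJL, GJM, GLN

Hence C_0 ≅ Z^10, C_1 ≅ Z^30, C_2 ≅ Z^20.

Boundary ∂_1: C_1 → C_0 is given by ∂[p,q] = [q] − [p].
The 10×30 boundary matrix has rank 9 and Smith normal form diag(1,1,1,1,1,1,1,1,1).

∂_2: C_2 → C_1 maps a triangle to the signed sum of its edges. For instance
  ∂ABF = BF − AF + AB,
  ∂DEM = EM − DM + DE.
As a 30×20 matrix over Z this has rank 20, with invariant factors (1,1,1,1,1,1,1,1,1,1,1,1,1,1,1,1,1,1,1,2).

From H_k ≅ ker(∂_k) / im(∂_{k+1}) we obtain:

  H_0: rank C_0 − rank ∂_1 = 10 − 9 = 1, and the invariant factors of ∂_1 are all 1, so H_0 = Z.
  H_1: rank ker ∂_1 − rank ∂_2 = (30 − 9) − 20 = 1, and ∂_2 has invariant factor 2 > 1, so H_1 = Z ⊕ Z/2.
  H_2: rank ker ∂_2 − rank ∂_3 = (20 − 20) − 0 = 0, and there is no ∂_3, so H_2 = 0.

As a check, the Euler characteristic is 10 − 30 + 20 = 0, which agrees with 1 − 1 + 0 = 0.

H_0 = Z,  H_1 = Z ⊕ Z/2,  H_2 = 0.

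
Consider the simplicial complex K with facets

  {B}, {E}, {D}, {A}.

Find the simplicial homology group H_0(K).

H_0 = Z^4.

Take the total order A < B < D < E on the vertex set. Then K (dimension 0) consists of the simplices:

  0-simplices (4): A, B, D, E

so the chain groups are C_0 ≅ Z^4.

Now H_k = ker ∂_k / im ∂_{k+1}, so:

  H_0: rank C_0 − rank ∂_1 = 4 − 0 = 4, and there is no ∂_1, so H_0 = Z^4.

(K is a triangulation of a set of 4 points.)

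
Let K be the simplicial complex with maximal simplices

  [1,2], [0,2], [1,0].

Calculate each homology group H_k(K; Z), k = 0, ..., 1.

H_0 = Z,  H_1 = Z.

Order the vertices as 0 < 1 < 2. Listing each simplex with vertices in this order, K has dimension 1 with simplices:

  0-simplices (3): [0], [1], [2]
  1-simplices (3): [0,1], [0,2], [1,2]

giving chain groups C_0 ≅ Z^3, C_1 ≅ Z^3.

∂_1: C_1 → C_0 is given by ∂[p,q] = [q] − [p].
The 3×3 boundary matrix has rank 2 and Smith normal form diag(1,1).

From H_k ≅ ker(∂_k) / im(∂_{k+1}) we obtain:

  H_0: rank C_0 − rank ∂_1 = 3 − 2 = 1, and the invariant factors of ∂_1 are all 1, so H_0 ≅ Z.
  H_1: rank ker ∂_1 − rank ∂_2 = (3 − 2) − 0 = 1, and there is no ∂_2, so H_1 ≅ Z.

As a check, the Euler characteristic is 3 − 3 = 0, which agrees with 1 − 1 = 0.
(K is a triangulation of the circle S^1.)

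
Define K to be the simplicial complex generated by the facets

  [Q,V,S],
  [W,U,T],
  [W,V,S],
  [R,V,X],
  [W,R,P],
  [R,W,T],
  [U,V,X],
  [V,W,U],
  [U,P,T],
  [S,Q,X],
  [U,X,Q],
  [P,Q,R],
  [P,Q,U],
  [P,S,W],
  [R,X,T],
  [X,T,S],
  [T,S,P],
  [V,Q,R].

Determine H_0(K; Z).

Order the vertices as P < Q < R < S < T < U < V < W < X. Listing each simplex with vertices in this order, K has dimension 2 with simplices:

  0-simplices (9): P, Q, R, S, T, U, V, W, X
  1-simplices (27): PQ, PR, PS, PT, PU, PW, QR, QS, QU, QV, QX, RT, RV, RW, RX, ST, SV, SW, SX, TU, TW, TX, UV, UW, UX, VW, VX
  2-simplices (18): PQR, PQU, PRW, PST, PSW, PTU, QRV, QSV, QSX, QUX, RTW, RTX, RVX, STX, SVW, TUW, UVW, UVX

giving chain groups C_0 ≅ Z^9, C_1 ≅ Z^27, C_2 ≅ Z^18.

The boundary map ∂_1: C_1 → C_0 is given by ∂[p,q] = [q] − [p]. For instance
  ∂SW = W − S.
The resulting 9×27 matrix has rank 8, and its Smith normal form has invariant factors (1,1,1,1,1,1,1,1).

The boundary map ∂_2: C_2 → C_1 sends each 2-simplex [p,q,r] to [q,r] − [p,r] + [p,q]. For instance
  ∂UVX = VX − UX + UV,
  ∂PTU = TU − PU + PT.
The 27×18 boundary matrix has rank 18 and Smith normal form diag(1,1,1,1,1,1,1,1,1,1,1,1,1,1,1,1,1,2).

From H_k ≅ ker(∂_k) / im(∂_{k+1}) we obtain:

  H_0: rank C_0 − rank ∂_1 = 9 − 8 = 1, and the invariant factors of ∂_1 are all 1, so H_0 ≅ Z.

(K is a triangulation of the Klein bottle.)

H_0 ≅ Z.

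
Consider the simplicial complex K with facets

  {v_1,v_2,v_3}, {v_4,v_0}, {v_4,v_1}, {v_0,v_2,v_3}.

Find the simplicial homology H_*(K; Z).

H_0 = Z,  H_1 = Z,  H_2 = 0.

We work with the vertex ordering v_0 < v_1 < v_2 < v_3 < v_4. The simplices of K, each written with vertices in increasing order, are:

  0-simplices (5): [v_0], [v_1], [v_2], [v_3], [v_4]
  1-simplices (7): [v_0,v_2], [v_0,v_3], [v_0,v_4], [v_1,v_2], [v_1,v_3], [v_1,v_4], [v_2,v_3]
  2-simplices (2): [v_0,v_2,v_3], [v_1,v_2,v_3]

giving chain groups C_0 ≅ Z^5, C_1 ≅ Z^7, C_2 ≅ Z^2.

∂_1: C_1 → C_0 is given by ∂[p,q] = [q] − [p]. For instance
  ∂[v_1,v_3] = [v_3] − [v_1].
The resulting 5×7 matrix has rank 4, and its Smith normal form has invariant factors (1,1,1,1).

The boundary map ∂_2: C_2 → C_1 sends each 2-simplex [p,q,r] to [q,r] − [p,r] + [p,q]. For instance
  ∂[v_1,v_2,v_3] = [v_2,v_3] − [v_1,v_3] + [v_1,v_2],
  ∂[v_0,v_2,v_3] = [v_2,v_3] − [v_0,v_3] + [v_0,v_2].
The 7×2 boundary matrix has rank 2 and Smith normal form diag(1,1).

Computing H_k = (kernel of ∂_k) / (image of ∂_{k+1}):

  H_0: rank C_0 − rank ∂_1 = 5 − 4 = 1, and the invariant factors of ∂_1 are all 1, so H_0 = Z.
  H_1: rank ker ∂_1 − rank ∂_2 = (7 − 4) − 2 = 1, and the invariant factors of ∂_2 are all 1, so H_1 = Z.
  H_2: rank ker ∂_2 − rank ∂_3 = (2 − 2) − 0 = 0, and there is no ∂_3, so H_2 = 0.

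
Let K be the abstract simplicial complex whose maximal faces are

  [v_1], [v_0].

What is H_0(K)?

Take the total order v_0 < v_1 on the vertex set. Then K (dimension 0) consists of the simplices:

  0-simplices (2): [v_0], [v_1]

Hence C_0 ≅ Z^2.

Now H_k = ker ∂_k / im ∂_{k+1}, so:

  H_0: rank C_0 − rank ∂_1 = 2 − 0 = 2, and there is no ∂_1, so H_0 = Z^2.

H_0 = Z^2.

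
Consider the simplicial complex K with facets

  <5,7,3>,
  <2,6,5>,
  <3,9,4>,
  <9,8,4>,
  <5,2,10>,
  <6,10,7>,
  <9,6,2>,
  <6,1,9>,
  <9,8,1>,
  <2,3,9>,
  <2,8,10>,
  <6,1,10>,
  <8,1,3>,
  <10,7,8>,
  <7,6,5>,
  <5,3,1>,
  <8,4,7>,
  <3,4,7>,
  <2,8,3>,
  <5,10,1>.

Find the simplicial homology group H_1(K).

H_1 ≅ Z ⊕ Z/2Z.

Fix the vertex order 1 < 2 < 3 < 4 < 5 < 6 < 7 < 8 < 9 < 10 and write every simplex with vertices in increasing order. Then dim K = 2 and the simplices of K are:

  0-simplices (10): [1], [2], [3], [4], [5], [6], [7], [8], [9], [10]
  1-simplices (30): (30 of them)
  2-simplices (20): (20 of them)

Hence C_0 ≅ Z^10, C_1 ≅ Z^30, C_2 ≅ Z^20.

Boundary ∂_1: C_1 → C_0 maps an edge to its endpoints' difference, ∂[p,q] = q − p. For instance
  ∂[7,8] = [8] − [7].
As a 10×30 matrix over Z this has rank 9, with invariant factors (1,1,1,1,1,1,1,1,1).

Boundary ∂_2: C_2 → C_1 maps a triangle to the signed sum of its edges. For instance
  ∂[7,8,10] = [8,10] − [7,10] + [7,8],
  ∂[2,6,9] = [6,9] − [2,9] + [2,6].
The resulting 30×20 matrix has rank 20, and its Smith normal form has invariant factors (1,1,1,1,1,1,1,1,1,1,1,1,1,1,1,1,1,1,1,2).

From H_k ≅ ker(∂_k) / im(∂_{k+1}) we obtain:

  H_1: rank ker ∂_1 − rank ∂_2 = (30 − 9) − 20 = 1, and ∂_2 has invariant factor 2 > 1, so H_1 ≅ Z ⊕ Z/2Z.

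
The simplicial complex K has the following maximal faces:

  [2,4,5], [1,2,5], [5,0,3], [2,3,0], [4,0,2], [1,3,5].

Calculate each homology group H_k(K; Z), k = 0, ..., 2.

Take the total order 0 < 1 < 2 < 3 < 4 < 5 on the vertex set. Then K (dimension 2) consists of the simplices:

  0-simplices (6): [0], [1], [2], [3], [4], [5]
  1-simplices (12): [0,2], [0,3], [0,4], [0,5], [1,2], [1,3], [1,5], [2,3], [2,4], [2,5], [3,5], [4,5]
  2-simplices (6): [0,2,3], [0,2,4], [0,3,5], [1,2,5], [1,3,5], [2,4,5]

giving chain groups C_0 ≅ Z^6, C_1 ≅ Z^12, C_2 ≅ Z^6.

∂_1: C_1 → C_0 sends each edge [p,q] (with p < q) to q − p. For instance
  ∂[0,4] = [4] − [0].
This gives a 6×12 integer matrix of rank 5; reducing to Smith normal form yields diagonal entries (1,1,1,1,1).

The boundary map ∂_2: C_2 → C_1 acts by ∂[p,q,r] = [q,r] − [p,r] + [p,q]. For instance
  ∂[0,2,3] = [2,3] − [0,3] + [0,2],
  ∂[1,2,5] = [2,5] − [1,5] + [1,2].
The 12×6 boundary matrix has rank 6 and Smith normal form diag(1,1,1,1,1,1).

Computing H_k = (kernel of ∂_k) / (image of ∂_{k+1}):

  H_0: rank C_0 − rank ∂_1 = 6 − 5 = 1, and the invariant factors of ∂_1 are all 1, so H_0 ≅ Z.
  H_1: rank ker ∂_1 − rank ∂_2 = (12 − 5) − 6 = 1, and the invariant factors of ∂_2 are all 1, so H_1 ≅ Z.
  H_2: rank ker ∂_2 − rank ∂_3 = (6 − 6) − 0 = 0, and there is no ∂_3, so H_2 ≅ 0.

H_0 ≅ Z,  H_1 ≅ Z,  H_2 = 0.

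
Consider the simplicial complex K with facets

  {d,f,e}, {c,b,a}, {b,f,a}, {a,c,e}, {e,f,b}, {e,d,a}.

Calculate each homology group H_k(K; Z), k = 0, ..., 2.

Order the vertices as a < b < c < d < e < f. Listing each simplex with vertices in this order, K has dimension 2 with simplices:

  0-simplices (6): a, b, c, d, e, f
  1-simplices (12): ab, ac, ad, ae, af, bc, be, bf, ce, de, df, ef
  2-simplices (6): abc, abf, ace, ade, bef, def

Hence C_0 ≅ Z^6, C_1 ≅ Z^12, C_2 ≅ Z^6.

The boundary map ∂_1: C_1 → C_0 maps an edge to its endpoints' difference, ∂[p,q] = q − p. For instance
  ∂bc = c − b.
This gives a 6×12 integer matrix of rank 5; reducing to Smith normal form yields diagonal entries (1,1,1,1,1).

Boundary ∂_2: C_2 → C_1 acts by ∂[p,q,r] = [q,r] − [p,r] + [p,q]. For instance
  ∂def = ef − df + de,
  ∂bef = ef − bf + be.
The resulting 12×6 matrix has rank 6, and its Smith normal form has invariant factors (1,1,1,1,1,1).

Computing H_k = (kernel of ∂_k) / (image of ∂_{k+1}):

  H_0: rank C_0 − rank ∂_1 = 6 − 5 = 1, and the invariant factors of ∂_1 are all 1, so H_0 ≅ Z.
  H_1: rank ker ∂_1 − rank ∂_2 = (12 − 5) − 6 = 1, and the invariant factors of ∂_2 are all 1, so H_1 ≅ Z.
  H_2: rank ker ∂_2 − rank ∂_3 = (6 − 6) − 0 = 0, and there is no ∂_3, so H_2 ≅ 0.

As a check, the Euler characteristic is 6 − 12 + 6 = 0, which agrees with 1 − 1 + 0 = 0.
(K is a triangulation of the cylinder S^1 x I.)

H_0 = Z,  H_1 = Z,  H_2 = 0.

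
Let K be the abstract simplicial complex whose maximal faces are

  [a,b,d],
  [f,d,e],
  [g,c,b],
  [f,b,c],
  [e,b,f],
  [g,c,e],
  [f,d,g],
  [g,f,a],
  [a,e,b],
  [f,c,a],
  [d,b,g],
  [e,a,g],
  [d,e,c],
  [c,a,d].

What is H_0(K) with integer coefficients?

Take the total order a < b < c < d < e < f < g on the vertex set. Then K (dimension 2) consists of the simplices:

  0-simplices (7): a, b, c, d, e, f, g
  1-simplices (21): ab, ac, ad, ae, af, ag, bc, bd, be, bf, bg, cd, ce, cf, cg, de, df, dg, ef, eg, fg
  2-simplices (14): abd, abe, acd, acf, aeg, afg, bcf, bcg, bdg, bef, cde, ceg, def, dfg

Hence C_0 ≅ Z^7, C_1 ≅ Z^21, C_2 ≅ Z^14.

The boundary map ∂_1: C_1 → C_0 is given by ∂[p,q] = [q] − [p].
The 7×21 boundary matrix has rank 6 and Smith normal form diag(1,1,1,1,1,1).

The boundary map ∂_2: C_2 → C_1 sends each 2-simplex [p,q,r] to [q,r] − [p,r] + [p,q]. For instance
  ∂dfg = fg − dg + df,
  ∂abd = bd − ad + ab.
The resulting 21×14 matrix has rank 13, and its Smith normal form has invariant factors (1,1,1,1,1,1,1,1,1,1,1,1,1).

Now H_k = ker ∂_k / im ∂_{k+1}, so:

  H_0: rank C_0 − rank ∂_1 = 7 − 6 = 1, and the invariant factors of ∂_1 are all 1, so H_0 ≅ Z.

H_0 = Z.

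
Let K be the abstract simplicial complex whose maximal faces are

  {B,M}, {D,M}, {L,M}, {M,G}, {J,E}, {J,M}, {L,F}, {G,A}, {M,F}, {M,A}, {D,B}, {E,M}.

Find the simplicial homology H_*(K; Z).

Fix the vertex order A < B < D < E < F < G < J < L < M and write every simplex with vertices in increasing order. Then dim K = 1 and the simplices of K are:

  0-simplices (9): A, B, D, E, F, G, J, L, M
  1-simplices (12): AG, AM, BD, BM, DM, EJ, EM, FL, FM, GM, JM, LM

Hence C_0 ≅ Z^9, C_1 ≅ Z^12.

Boundary ∂_1: C_1 → C_0 maps an edge to its endpoints' difference, ∂[p,q] = q − p. For instance
  ∂LM = M − L.
The resulting 9×12 matrix has rank 8, and its Smith normal form has invariant factors (1,1,1,1,1,1,1,1).

Computing H_k = (kernel of ∂_k) / (image of ∂_{k+1}):

  H_0: rank C_0 − rank ∂_1 = 9 − 8 = 1, and the invariant factors of ∂_1 are all 1, so H_0 = Z.
  H_1: rank ker ∂_1 − rank ∂_2 = (12 − 8) − 0 = 4, and there is no ∂_2, so H_1 = Z^4.

As a check, the Euler characteristic is 9 − 12 = -3, which agrees with 1 − 4 = -3.
(K is a triangulation of a wedge of 4 circles.)

H_0 = Z,  H_1 = Z^4.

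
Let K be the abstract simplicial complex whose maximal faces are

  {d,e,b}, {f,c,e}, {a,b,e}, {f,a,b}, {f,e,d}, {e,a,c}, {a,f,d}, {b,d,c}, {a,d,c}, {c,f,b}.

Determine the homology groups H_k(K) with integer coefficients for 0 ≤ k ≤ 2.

Order the vertices as a < b < c < d < e < f. Listing each simplex with vertices in this order, K has dimension 2 with simplices:

  0-simplices (6): a, b, c, d, e, f
  1-simplices (15): ab, ac, ad, ae, af, bc, bd, be, bf, cd, ce, cf, de, df, ef
  2-simplices (10): abe, abf, acd, ace, adf, bcd, bcf, bde, cef, def

so the chain groups are C_0 ≅ Z^6, C_1 ≅ Z^15, C_2 ≅ Z^10.

∂_1: C_1 → C_0 maps an edge to its endpoints' difference, ∂[p,q] = q − p.
This gives a 6×15 integer matrix of rank 5; reducing to Smith normal form yields diagonal entries (1,1,1,1,1).

The boundary map ∂_2: C_2 → C_1 sends each 2-simplex [p,q,r] to [q,r] − [p,r] + [p,q]. For instance
  ∂bcf = cf − bf + bc,
  ∂abf = bf − af + ab.
The 15×10 boundary matrix has rank 10 and Smith normal form diag(1,1,1,1,1,1,1,1,1,2).

Reading off H_k = ker ∂_k / im ∂_{k+1}:

  H_0: rank C_0 − rank ∂_1 = 6 − 5 = 1, and the invariant factors of ∂_1 are all 1, so H_0 = Z.
  H_1: rank ker ∂_1 − rank ∂_2 = (15 − 5) − 10 = 0, and ∂_2 has invariant factor 2 > 1, so H_1 = Z/2.
  H_2: rank ker ∂_2 − rank ∂_3 = (10 − 10) − 0 = 0, and there is no ∂_3, so H_2 = 0.

H_0 = Z,  H_1 = Z/2,  H_2 = 0.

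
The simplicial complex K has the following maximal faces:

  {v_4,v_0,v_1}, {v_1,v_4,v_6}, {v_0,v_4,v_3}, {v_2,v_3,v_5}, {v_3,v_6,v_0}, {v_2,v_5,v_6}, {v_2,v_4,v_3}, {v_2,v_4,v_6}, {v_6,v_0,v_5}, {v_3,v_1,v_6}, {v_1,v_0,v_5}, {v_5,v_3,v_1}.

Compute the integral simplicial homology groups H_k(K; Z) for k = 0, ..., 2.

H_0 ≅ Z,  H_1 ≅ Z/2,  H_2 = 0.

Take the total order v_0 < v_1 < v_2 < v_3 < v_4 < v_5 < v_6 on the vertex set. Then K (dimension 2) consists of the simplices:

  0-simplices (7): [v_0], [v_1], [v_2], [v_3], [v_4], [v_5], [v_6]
  1-simplices (18): (18 of them)
  2-simplices (12): (12 of them)

Hence C_0 ≅ Z^7, C_1 ≅ Z^18, C_2 ≅ Z^12.

The boundary map ∂_1: C_1 → C_0 is given by ∂[p,q] = [q] − [p]. For instance
  ∂[v_0,v_6] = [v_6] − [v_0].
This gives a 7×18 integer matrix of rank 6; reducing to Smith normal form yields diagonal entries (1,1,1,1,1,1).

Boundary ∂_2: C_2 → C_1 maps a triangle to the signed sum of its edges. For instance
  ∂[v_1,v_3,v_5] = [v_3,v_5] − [v_1,v_5] + [v_1,v_3],
  ∂[v_0,v_1,v_4] = [v_1,v_4] − [v_0,v_4] + [v_0,v_1].
As a 18×12 matrix over Z this has rank 12, with invariant factors (1,1,1,1,1,1,1,1,1,1,1,2).

From H_k ≅ ker(∂_k) / im(∂_{k+1}) we obtain:

  H_0: rank C_0 − rank ∂_1 = 7 − 6 = 1, and the invariant factors of ∂_1 are all 1, so H_0 = Z.
  H_1: rank ker ∂_1 − rank ∂_2 = (18 − 6) − 12 = 0, and ∂_2 has invariant factor 2 > 1, so H_1 = Z/2.
  H_2: rank ker ∂_2 − rank ∂_3 = (12 − 12) − 0 = 0, and there is no ∂_3, so H_2 = 0.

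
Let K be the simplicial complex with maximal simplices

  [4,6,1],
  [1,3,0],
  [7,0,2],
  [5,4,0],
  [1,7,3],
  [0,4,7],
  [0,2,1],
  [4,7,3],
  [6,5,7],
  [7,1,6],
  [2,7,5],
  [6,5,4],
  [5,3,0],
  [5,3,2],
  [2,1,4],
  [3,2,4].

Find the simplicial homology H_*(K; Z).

K has 8 vertices, 24 edges, 16 triangles.
rank ∂_0 = 0, rank ∂_1 = 7 ⇒ b_0 = 8 − 0 − 7 = 1; all invariant factors of ∂_1 are 1 so no torsion. So H_0 ≅ Z.
rank ∂_1 = 7, rank ∂_2 = 15 ⇒ b_1 = 24 − 7 − 15 = 2; all invariant factors of ∂_2 are 1 so no torsion. So H_1 ≅ Z^2.
rank ∂_2 = 15, rank ∂_3 = 0 ⇒ b_2 = 16 − 15 − 0 = 1. So H_2 ≅ Z.

H_0 = Z,  H_1 = Z^2,  H_2 = Z.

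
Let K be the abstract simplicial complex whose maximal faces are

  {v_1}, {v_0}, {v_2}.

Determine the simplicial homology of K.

H_0 = Z^3.

Fix the vertex order v_0 < v_1 < v_2 and write every simplex with vertices in increasing order. Then dim K = 0 and the simplices of K are:

  0-simplices (3): [v_0], [v_1], [v_2]

giving chain groups C_0 ≅ Z^3.

Reading off H_k = ker ∂_k / im ∂_{k+1}:

  H_0: rank C_0 − rank ∂_1 = 3 − 0 = 3, and there is no ∂_1, so H_0 ≅ Z^3.

(K is a triangulation of a set of 3 points.)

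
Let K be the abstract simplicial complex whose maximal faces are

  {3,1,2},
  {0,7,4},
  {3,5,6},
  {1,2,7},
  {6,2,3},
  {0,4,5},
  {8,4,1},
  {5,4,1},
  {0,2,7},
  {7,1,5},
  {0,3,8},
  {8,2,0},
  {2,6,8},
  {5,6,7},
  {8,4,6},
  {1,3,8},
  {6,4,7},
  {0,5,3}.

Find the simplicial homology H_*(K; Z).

H_0 = Z,  H_1 = Z ⊕ Z/2,  H_2 = 0.

Fix the vertex order 0 < 1 < 2 < 3 < 4 < 5 < 6 < 7 < 8 and write every simplex with vertices in increasing order. Then dim K = 2 and the simplices of K are:

  0-simplices (9): [0], [1], [2], [3], [4], [5], [6], [7], [8]
  1-simplices (27): (27 of them)
  2-simplices (18): [0,2,7], [0,2,8], [0,3,5], [0,3,8], [0,4,5], [0,4,7], [1,2,3], [1,2,7], [1,3,8], [1,4,5], [1,4,8], [1,5,7], [2,3,6], [2,6,8], [3,5,6], [4,6,7], [4,6,8], [5,6,7]

Hence C_0 ≅ Z^9, C_1 ≅ Z^27, C_2 ≅ Z^18.

Boundary ∂_1: C_1 → C_0 maps an edge to its endpoints' difference, ∂[p,q] = q − p.
This gives a 9×27 integer matrix of rank 8; reducing to Smith normal form yields diagonal entries (1,1,1,1,1,1,1,1).

The boundary map ∂_2: C_2 → C_1 sends each 2-simplex [p,q,r] to [q,r] − [p,r] + [p,q]. For instance
  ∂[4,6,7] = [6,7] − [4,7] + [4,6],
  ∂[5,6,7] = [6,7] − [5,7] + [5,6].
The 27×18 boundary matrix has rank 18 and Smith normal form diag(1,1,1,1,1,1,1,1,1,1,1,1,1,1,1,1,1,2).

From H_k ≅ ker(∂_k) / im(∂_{k+1}) we obtain:

  H_0: rank C_0 − rank ∂_1 = 9 − 8 = 1, and the invariant factors of ∂_1 are all 1, so H_0 = Z.
  H_1: rank ker ∂_1 − rank ∂_2 = (27 − 8) − 18 = 1, and ∂_2 has invariant factor 2 > 1, so H_1 = Z ⊕ Z/2.
  H_2: rank ker ∂_2 − rank ∂_3 = (18 − 18) − 0 = 0, and there is no ∂_3, so H_2 = 0.

As a check, the Euler characteristic is 9 − 27 + 18 = 0, which agrees with 1 − 1 + 0 = 0.
(K is a triangulation of the Klein bottle.)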